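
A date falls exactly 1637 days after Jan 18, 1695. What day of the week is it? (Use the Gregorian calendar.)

Monday

First find the weekday of Jan 18, 1695. Doomsday rule: the anchor day for the 1600s is Tuesday. For year 95: 95÷12 = 7 r 11, and 11÷4 = 2, so 7+11+2 = 20.
Tuesday + 20 ≡ Monday — that's 1695's doomsday.
In January the doomsday date is Jan 3 (1695 is not a leap year).
Jan 18 is 15 days after Jan 3; 15 mod 7 = 1, so Monday + 1 = Tuesday.
1637 mod 7 = 6, so 1637 days after a Tuesday is Tuesday + 6 = Monday.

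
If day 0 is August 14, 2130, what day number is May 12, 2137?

Aug 14, 2130 → Aug 14, 2131: 365 days.
Aug 14, 2131 → Aug 14, 2132: 366 days (Feb 29, 2132 is in that span).
Aug 14, 2132 → Aug 14, 2133: 365 days.
Aug 14, 2133 → Aug 14, 2134: 365 days.
Aug 14, 2134 → Aug 14, 2135: 365 days.
Aug 14, 2135 → Aug 14, 2136: 366 days (Feb 29, 2136 is in that span).
Aug 14, 2136 → Sep 14, 2136: 31 days (August has 31).
Sep 14, 2136 → Oct 14, 2136: 30 days (September has 30).
Oct 14, 2136 → Nov 14, 2136: 31 days (October has 31).
Nov 14, 2136 → Dec 14, 2136: 30 days (November has 30).
Dec 14, 2136 → Jan 14, 2137: 31 days (December has 31).
Jan 14, 2137 → Feb 14, 2137: 31 days (January has 31).
Feb 14, 2137 → Mar 14, 2137: 28 days (February has 28).
Mar 14, 2137 → Apr 14, 2137: 31 days (March has 31).
Apr 14, 2137 → May 12, 2137: 28 days.
Total: 2463 days.

2463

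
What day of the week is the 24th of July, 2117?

Saturday

Doomsday rule: the anchor day for the 2100s is Sunday. For year 17: 17÷12 = 1 r 5, and 5÷4 = 1, so 1+5+1 = 7.
Sunday + 7 ≡ Sunday — that's 2117's doomsday.
In July the doomsday date is Jul 11.
Jul 24 is 13 days after Jul 11; 13 mod 7 = 6, so Sunday + 6 = Saturday.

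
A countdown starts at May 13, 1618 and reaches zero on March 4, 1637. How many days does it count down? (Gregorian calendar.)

May 13, 1618 → May 13, 1619: 365 days.
May 13, 1619 → May 13, 1620: 366 days (Feb 29, 1620 is in that span).
May 13, 1620 → May 13, 1621: 365 days.
May 13, 1621 → May 13, 1622: 365 days.
May 13, 1622 → May 13, 1623: 365 days.
May 13, 1623 → May 13, 1624: 366 days (Feb 29, 1624 is in that span).
May 13, 1624 → May 13, 1625: 365 days.
May 13, 1625 → May 13, 1626: 365 days.
May 13, 1626 → May 13, 1627: 365 days.
May 13, 1627 → May 13, 1628: 366 days (Feb 29, 1628 is in that span).
May 13, 1628 → May 13, 1629: 365 days.
May 13, 1629 → May 13, 1630: 365 days.
May 13, 1630 → May 13, 1631: 365 days.
May 13, 1631 → May 13, 1632: 366 days (Feb 29, 1632 is in that span).
May 13, 1632 → May 13, 1633: 365 days.
May 13, 1633 → May 13, 1634: 365 days.
May 13, 1634 → May 13, 1635: 365 days.
May 13, 1635 → May 13, 1636: 366 days (Feb 29, 1636 is in that span).
May 13, 1636 → Jun 13, 1636: 31 days (May has 31).
Jun 13, 1636 → Jul 13, 1636: 30 days (June has 30).
Jul 13, 1636 → Aug 13, 1636: 31 days (July has 31).
Aug 13, 1636 → Sep 13, 1636: 31 days (August has 31).
Sep 13, 1636 → Oct 13, 1636: 30 days (September has 30).
Oct 13, 1636 → Nov 13, 1636: 31 days (October has 31).
Nov 13, 1636 → Dec 13, 1636: 30 days (November has 30).
Dec 13, 1636 → Jan 13, 1637: 31 days (December has 31).
Jan 13, 1637 → Feb 13, 1637: 31 days (January has 31).
Feb 13, 1637 → Mar 4, 1637: 19 days.
Total: 6870 days.

6870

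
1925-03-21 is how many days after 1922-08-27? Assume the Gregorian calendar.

937

Aug 27, 1922 → Aug 27, 1923: 365 days.
Aug 27, 1923 → Aug 27, 1924: 366 days (Feb 29, 1924 is in that span).
Aug 27, 1924 → Sep 27, 1924: 31 days (August has 31).
Sep 27, 1924 → Oct 27, 1924: 30 days (September has 30).
Oct 27, 1924 → Nov 27, 1924: 31 days (October has 31).
Nov 27, 1924 → Dec 27, 1924: 30 days (November has 30).
Dec 27, 1924 → Jan 27, 1925: 31 days (December has 31).
Jan 27, 1925 → Feb 27, 1925: 31 days (January has 31).
Feb 27, 1925 → Mar 21, 1925: 22 days.
Total: 937 days.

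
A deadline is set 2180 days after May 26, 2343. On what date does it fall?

May 14, 2349

+366 (one year; includes Feb 29, 2344) → May 26, 2344 (1814 left).
+365 (one year) → May 26, 2345 (1449 left).
+365 (one year) → May 26, 2346 (1084 left).
+365 (one year) → May 26, 2347 (719 left).
+366 (one year; includes Feb 29, 2348) → May 26, 2348 (353 left).
May has 31 days: +6 → Jun 1, 2348 (347 left).
Jun has 30 days: +30 → Jul 1, 2348 (317 left).
Jul has 31 days: +31 → Aug 1, 2348 (286 left).
Aug has 31 days: +31 → Sep 1, 2348 (255 left).
Sep has 30 days: +30 → Oct 1, 2348 (225 left).
Oct has 31 days: +31 → Nov 1, 2348 (194 left).
Nov has 30 days: +30 → Dec 1, 2348 (164 left).
Dec has 31 days: +31 → Jan 1, 2349 (133 left).
Jan has 31 days: +31 → Feb 1, 2349 (102 left).
Feb has 28 days: +28 → Mar 1, 2349 (74 left).
Mar has 31 days: +31 → Apr 1, 2349 (43 left).
Apr has 30 days: +30 → May 1, 2349 (13 left).
+13 → May 14, 2349.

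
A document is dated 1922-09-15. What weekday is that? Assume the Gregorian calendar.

Friday

Doomsday rule: the anchor day for the 1900s is Wednesday. For year 22: 22÷12 = 1 r 10, and 10÷4 = 2, so 1+10+2 = 13.
Wednesday + 13 ≡ Tuesday — that's 1922's doomsday.
In September the doomsday date is Sep 5.
Sep 15 is 10 days after Sep 5; 10 mod 7 = 3, so Tuesday + 3 = Friday.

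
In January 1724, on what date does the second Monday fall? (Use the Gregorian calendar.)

January 1, 1724 is a Saturday.
The first Monday is therefore January 3 (2 days later).
The second Monday is 3 + 1×7 = January 10.

January 10, 1724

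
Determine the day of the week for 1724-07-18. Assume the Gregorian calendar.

Doomsday rule: the anchor day for the 1700s is Sunday. For year 24: 24÷12 = 2 r 0, and 0÷4 = 0, so 2+0+0 = 2.
Sunday + 2 ≡ Tuesday — that's 1724's doomsday.
In July the doomsday date is Jul 11.
Jul 18 is 7 days after Jul 11; 7 mod 7 = 0, so Tuesday + 0 = Tuesday.

Tuesday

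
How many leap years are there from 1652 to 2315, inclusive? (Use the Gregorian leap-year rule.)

160

Multiples of 4 in [1652,2315]: 166.
Of those, multiples of 100: 7 (not leap unless ÷400).
Multiples of 400: 1.
Leap years = 166 − 7 + 1 = 160.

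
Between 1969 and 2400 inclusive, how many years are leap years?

105

Multiples of 4 in [1969,2400]: 108.
Of those, multiples of 100: 5 (not leap unless ÷400).
Multiples of 400: 2.
Leap years = 108 − 5 + 2 = 105.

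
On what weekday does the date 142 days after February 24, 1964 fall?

Wednesday

First find the weekday of Feb 24, 1964. Doomsday rule: the anchor day for the 1900s is Wednesday. For year 64: 64÷12 = 5 r 4, and 4÷4 = 1, so 5+4+1 = 10.
Wednesday + 10 ≡ Saturday — that's 1964's doomsday.
In February the doomsday date is Feb 29 (1964 is a leap year (divisible by 4)).
Feb 24 is 5 days before Feb 29; 5 mod 7 = 5, so Saturday − 5 = Monday.
142 mod 7 = 2, so 142 days after a Monday is Monday + 2 = Wednesday.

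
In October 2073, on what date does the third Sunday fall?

October 1, 2073 is a Sunday.
The first Sunday is therefore October 1 (same day).
The third Sunday is 1 + 2×7 = October 15.

October 15, 2073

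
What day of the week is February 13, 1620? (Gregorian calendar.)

Thursday

Doomsday rule: the anchor day for the 1600s is Tuesday. For year 20: 20÷12 = 1 r 8, and 8÷4 = 2, so 1+8+2 = 11.
Tuesday + 11 ≡ Saturday — that's 1620's doomsday.
In February the doomsday date is Feb 29 (1620 is a leap year (divisible by 4)).
Feb 13 is 16 days before Feb 29; 16 mod 7 = 2, so Saturday − 2 = Thursday.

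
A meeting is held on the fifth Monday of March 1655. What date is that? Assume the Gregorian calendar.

March 1, 1655 is a Monday.
The first Monday is therefore March 1 (same day).
The fifth Monday is 1 + 4×7 = March 29.

March 29, 1655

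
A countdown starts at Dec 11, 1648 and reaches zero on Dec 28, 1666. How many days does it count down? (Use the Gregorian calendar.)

Dec 11, 1648 → Dec 11, 1649: 365 days.
Dec 11, 1649 → Dec 11, 1650: 365 days.
Dec 11, 1650 → Dec 11, 1651: 365 days.
Dec 11, 1651 → Dec 11, 1652: 366 days (Feb 29, 1652 is in that span).
Dec 11, 1652 → Dec 11, 1653: 365 days.
Dec 11, 1653 → Dec 11, 1654: 365 days.
Dec 11, 1654 → Dec 11, 1655: 365 days.
Dec 11, 1655 → Dec 11, 1656: 366 days (Feb 29, 1656 is in that span).
Dec 11, 1656 → Dec 11, 1657: 365 days.
Dec 11, 1657 → Dec 11, 1658: 365 days.
Dec 11, 1658 → Dec 11, 1659: 365 days.
Dec 11, 1659 → Dec 11, 1660: 366 days (Feb 29, 1660 is in that span).
Dec 11, 1660 → Dec 11, 1661: 365 days.
Dec 11, 1661 → Dec 11, 1662: 365 days.
Dec 11, 1662 → Dec 11, 1663: 365 days.
Dec 11, 1663 → Dec 11, 1664: 366 days (Feb 29, 1664 is in that span).
Dec 11, 1664 → Dec 11, 1665: 365 days.
Dec 11, 1665 → Jan 11, 1666: 31 days (December has 31).
Jan 11, 1666 → Feb 11, 1666: 31 days (January has 31).
Feb 11, 1666 → Mar 11, 1666: 28 days (February has 28).
Mar 11, 1666 → Apr 11, 1666: 31 days (March has 31).
Apr 11, 1666 → May 11, 1666: 30 days (April has 30).
May 11, 1666 → Jun 11, 1666: 31 days (May has 31).
Jun 11, 1666 → Jul 11, 1666: 30 days (June has 30).
Jul 11, 1666 → Aug 11, 1666: 31 days (July has 31).
Aug 11, 1666 → Sep 11, 1666: 31 days (August has 31).
Sep 11, 1666 → Oct 11, 1666: 30 days (September has 30).
Oct 11, 1666 → Nov 11, 1666: 31 days (October has 31).
Nov 11, 1666 → Dec 11, 1666: 30 days (November has 30).
Dec 11, 1666 → Dec 28, 1666: 17 days.
Total: 6591 days.

6591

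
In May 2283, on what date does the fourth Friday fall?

May 1, 2283 is a Tuesday.
The first Friday is therefore May 4 (3 days later).
The fourth Friday is 4 + 3×7 = May 25.

May 25, 2283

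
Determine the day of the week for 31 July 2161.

Doomsday rule: the anchor day for the 2100s is Sunday. For year 61: 61÷12 = 5 r 1, and 1÷4 = 0, so 5+1+0 = 6.
Sunday + 6 ≡ Saturday — that's 2161's doomsday.
In July the doomsday date is Jul 11.
Jul 31 is 20 days after Jul 11; 20 mod 7 = 6, so Saturday + 6 = Friday.

Friday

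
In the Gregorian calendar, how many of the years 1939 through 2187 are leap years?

Multiples of 4 in [1939,2187]: 62.
Of those, multiples of 100: 2 (not leap unless ÷400).
Multiples of 400: 1.
Leap years = 62 − 2 + 1 = 61.

61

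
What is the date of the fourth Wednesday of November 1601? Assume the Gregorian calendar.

November 1, 1601 is a Thursday.
The first Wednesday is therefore November 7 (6 days later).
The fourth Wednesday is 7 + 3×7 = November 28.

November 28, 1601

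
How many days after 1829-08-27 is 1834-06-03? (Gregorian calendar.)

Aug 27, 1829 → Aug 27, 1830: 365 days.
Aug 27, 1830 → Aug 27, 1831: 365 days.
Aug 27, 1831 → Aug 27, 1832: 366 days (Feb 29, 1832 is in that span).
Aug 27, 1832 → Aug 27, 1833: 365 days.
Aug 27, 1833 → Sep 27, 1833: 31 days (August has 31).
Sep 27, 1833 → Oct 27, 1833: 30 days (September has 30).
Oct 27, 1833 → Nov 27, 1833: 31 days (October has 31).
Nov 27, 1833 → Dec 27, 1833: 30 days (November has 30).
Dec 27, 1833 → Jan 27, 1834: 31 days (December has 31).
Jan 27, 1834 → Feb 27, 1834: 31 days (January has 31).
Feb 27, 1834 → Mar 27, 1834: 28 days (February has 28).
Mar 27, 1834 → Apr 27, 1834: 31 days (March has 31).
Apr 27, 1834 → May 27, 1834: 30 days (April has 30).
May 27, 1834 → Jun 3, 1834: 7 days.
Total: 1741 days.

1741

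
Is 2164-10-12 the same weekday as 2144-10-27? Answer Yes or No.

From Oct 27, 2144 to Oct 12, 2164 is 7290 days.
7290 mod 7 = 3, so they are different weekdays.
(Oct 27, 2144 is a Tuesday; Oct 12, 2164 is a Friday.)

No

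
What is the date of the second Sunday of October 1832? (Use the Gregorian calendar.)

October 14, 1832

October 1, 1832 is a Monday.
The first Sunday is therefore October 7 (6 days later).
The second Sunday is 7 + 1×7 = October 14.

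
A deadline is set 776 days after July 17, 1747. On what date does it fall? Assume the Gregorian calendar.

August 31, 1749

+366 (one year; includes Feb 29, 1748) → Jul 17, 1748 (410 left).
+365 (one year) → Jul 17, 1749 (45 left).
Jul has 31 days: +15 → Aug 1, 1749 (30 left).
+30 → Aug 31, 1749.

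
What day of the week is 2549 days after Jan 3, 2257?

Sunday

First find the weekday of Jan 3, 2257. Doomsday rule: the anchor day for the 2200s is Friday. For year 57: 57÷12 = 4 r 9, and 9÷4 = 2, so 4+9+2 = 15.
Friday + 15 ≡ Saturday — that's 2257's doomsday.
In January the doomsday date is Jan 3 (2257 is not a leap year).
Jan 3 is the doomsday itself: Saturday.
2549 mod 7 = 1, so 2549 days after a Saturday is Saturday + 1 = Sunday.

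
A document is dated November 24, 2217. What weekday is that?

Doomsday rule: the anchor day for the 2200s is Friday. For year 17: 17÷12 = 1 r 5, and 5÷4 = 1, so 1+5+1 = 7.
Friday + 7 ≡ Friday — that's 2217's doomsday.
In November the doomsday date is Nov 7.
Nov 24 is 17 days after Nov 7; 17 mod 7 = 3, so Friday + 3 = Monday.

Monday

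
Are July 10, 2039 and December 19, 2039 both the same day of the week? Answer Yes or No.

From Jul 10, 2039 to Dec 19, 2039 is 162 days.
162 mod 7 = 1, so they are different weekdays.
(Jul 10, 2039 is a Sunday; Dec 19, 2039 is a Monday.)

No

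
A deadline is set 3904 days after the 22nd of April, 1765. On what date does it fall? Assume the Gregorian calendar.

+365 (one year) → Apr 22, 1766 (3539 left).
+365 (one year) → Apr 22, 1767 (3174 left).
+366 (one year; includes Feb 29, 1768) → Apr 22, 1768 (2808 left).
+365 (one year) → Apr 22, 1769 (2443 left).
+365 (one year) → Apr 22, 1770 (2078 left).
+365 (one year) → Apr 22, 1771 (1713 left).
+366 (one year; includes Feb 29, 1772) → Apr 22, 1772 (1347 left).
+365 (one year) → Apr 22, 1773 (982 left).
+365 (one year) → Apr 22, 1774 (617 left).
+365 (one year) → Apr 22, 1775 (252 left).
Apr has 30 days: +9 → May 1, 1775 (243 left).
May has 31 days: +31 → Jun 1, 1775 (212 left).
Jun has 30 days: +30 → Jul 1, 1775 (182 left).
Jul has 31 days: +31 → Aug 1, 1775 (151 left).
Aug has 31 days: +31 → Sep 1, 1775 (120 left).
Sep has 30 days: +30 → Oct 1, 1775 (90 left).
Oct has 31 days: +31 → Nov 1, 1775 (59 left).
Nov has 30 days: +30 → Dec 1, 1775 (29 left).
+29 → Dec 30, 1775.

December 30, 1775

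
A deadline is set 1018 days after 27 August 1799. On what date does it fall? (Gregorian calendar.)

+365 (one year) → Aug 27, 1800 (653 left).
+365 (one year) → Aug 27, 1801 (288 left).
Aug has 31 days: +5 → Sep 1, 1801 (283 left).
Sep has 30 days: +30 → Oct 1, 1801 (253 left).
Oct has 31 days: +31 → Nov 1, 1801 (222 left).
Nov has 30 days: +30 → Dec 1, 1801 (192 left).
Dec has 31 days: +31 → Jan 1, 1802 (161 left).
Jan has 31 days: +31 → Feb 1, 1802 (130 left).
Feb has 28 days: +28 → Mar 1, 1802 (102 left).
Mar has 31 days: +31 → Apr 1, 1802 (71 left).
Apr has 30 days: +30 → May 1, 1802 (41 left).
May has 31 days: +31 → Jun 1, 1802 (10 left).
+10 → Jun 11, 1802.

June 11, 1802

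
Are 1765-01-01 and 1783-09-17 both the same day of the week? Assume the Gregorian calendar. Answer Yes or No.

No

From Jan 1, 1765 to Sep 17, 1783 is 6833 days.
6833 mod 7 = 1, so they are different weekdays.
(Jan 1, 1765 is a Tuesday; Sep 17, 1783 is a Wednesday.)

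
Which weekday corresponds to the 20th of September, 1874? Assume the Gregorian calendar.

Sunday

Doomsday rule: the anchor day for the 1800s is Friday. For year 74: 74÷12 = 6 r 2, and 2÷4 = 0, so 6+2+0 = 8.
Friday + 8 ≡ Saturday — that's 1874's doomsday.
In September the doomsday date is Sep 5.
Sep 20 is 15 days after Sep 5; 15 mod 7 = 1, so Saturday + 1 = Sunday.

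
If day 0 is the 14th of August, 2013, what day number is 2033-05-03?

7202

Aug 14, 2013 → Aug 14, 2014: 365 days.
Aug 14, 2014 → Aug 14, 2015: 365 days.
Aug 14, 2015 → Aug 14, 2016: 366 days (Feb 29, 2016 is in that span).
Aug 14, 2016 → Aug 14, 2017: 365 days.
Aug 14, 2017 → Aug 14, 2018: 365 days.
Aug 14, 2018 → Aug 14, 2019: 365 days.
Aug 14, 2019 → Aug 14, 2020: 366 days (Feb 29, 2020 is in that span).
Aug 14, 2020 → Aug 14, 2021: 365 days.
Aug 14, 2021 → Aug 14, 2022: 365 days.
Aug 14, 2022 → Aug 14, 2023: 365 days.
Aug 14, 2023 → Aug 14, 2024: 366 days (Feb 29, 2024 is in that span).
Aug 14, 2024 → Aug 14, 2025: 365 days.
Aug 14, 2025 → Aug 14, 2026: 365 days.
Aug 14, 2026 → Aug 14, 2027: 365 days.
Aug 14, 2027 → Aug 14, 2028: 366 days (Feb 29, 2028 is in that span).
Aug 14, 2028 → Aug 14, 2029: 365 days.
Aug 14, 2029 → Aug 14, 2030: 365 days.
Aug 14, 2030 → Aug 14, 2031: 365 days.
Aug 14, 2031 → Aug 14, 2032: 366 days (Feb 29, 2032 is in that span).
Aug 14, 2032 → Sep 14, 2032: 31 days (August has 31).
Sep 14, 2032 → Oct 14, 2032: 30 days (September has 30).
Oct 14, 2032 → Nov 14, 2032: 31 days (October has 31).
Nov 14, 2032 → Dec 14, 2032: 30 days (November has 30).
Dec 14, 2032 → Jan 14, 2033: 31 days (December has 31).
Jan 14, 2033 → Feb 14, 2033: 31 days (January has 31).
Feb 14, 2033 → Mar 14, 2033: 28 days (February has 28).
Mar 14, 2033 → Apr 14, 2033: 31 days (March has 31).
Apr 14, 2033 → May 3, 2033: 19 days.
Total: 7202 days.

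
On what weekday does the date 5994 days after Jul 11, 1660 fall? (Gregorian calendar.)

First find the weekday of Jul 11, 1660. Doomsday rule: the anchor day for the 1600s is Tuesday. For year 60: 60÷12 = 5 r 0, and 0÷4 = 0, so 5+0+0 = 5.
Tuesday + 5 ≡ Sunday — that's 1660's doomsday.
In July the doomsday date is Jul 11.
Jul 11 is the doomsday itself: Sunday.
5994 mod 7 = 2, so 5994 days after a Sunday is Sunday + 2 = Tuesday.

Tuesday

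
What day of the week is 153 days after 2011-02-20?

First find the weekday of Feb 20, 2011. Doomsday rule: the anchor day for the 2000s is Tuesday. For year 11: 11÷12 = 0 r 11, and 11÷4 = 2, so 0+11+2 = 13.
Tuesday + 13 ≡ Monday — that's 2011's doomsday.
In February the doomsday date is Feb 28 (2011 is not a leap year).
Feb 20 is 8 days before Feb 28; 8 mod 7 = 1, so Monday − 1 = Sunday.
153 mod 7 = 6, so 153 days after a Sunday is Sunday + 6 = Saturday.

Saturday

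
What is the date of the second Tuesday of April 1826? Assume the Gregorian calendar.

April 11, 1826

April 1, 1826 is a Saturday.
The first Tuesday is therefore April 4 (3 days later).
The second Tuesday is 4 + 1×7 = April 11.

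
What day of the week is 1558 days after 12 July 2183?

First find the weekday of Jul 12, 2183. Doomsday rule: the anchor day for the 2100s is Sunday. For year 83: 83÷12 = 6 r 11, and 11÷4 = 2, so 6+11+2 = 19.
Sunday + 19 ≡ Friday — that's 2183's doomsday.
In July the doomsday date is Jul 11.
Jul 12 is 1 day after Jul 11; 1 mod 7 = 1, so Friday + 1 = Saturday.
1558 mod 7 = 4, so 1558 days after a Saturday is Saturday + 4 = Wednesday.

Wednesday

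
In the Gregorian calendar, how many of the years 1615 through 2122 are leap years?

Multiples of 4 in [1615,2122]: 127.
Of those, multiples of 100: 5 (not leap unless ÷400).
Multiples of 400: 1.
Leap years = 127 − 5 + 1 = 123.

123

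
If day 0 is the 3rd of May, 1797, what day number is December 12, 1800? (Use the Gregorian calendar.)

1318

May 3, 1797 → May 3, 1798: 365 days.
May 3, 1798 → May 3, 1799: 365 days.
May 3, 1799 → May 3, 1800: 365 days.
May 3, 1800 → Jun 3, 1800: 31 days (May has 31).
Jun 3, 1800 → Jul 3, 1800: 30 days (June has 30).
Jul 3, 1800 → Aug 3, 1800: 31 days (July has 31).
Aug 3, 1800 → Sep 3, 1800: 31 days (August has 31).
Sep 3, 1800 → Oct 3, 1800: 30 days (September has 30).
Oct 3, 1800 → Nov 3, 1800: 31 days (October has 31).
Nov 3, 1800 → Dec 3, 1800: 30 days (November has 30).
Dec 3, 1800 → Dec 12, 1800: 9 days.
Total: 1318 days.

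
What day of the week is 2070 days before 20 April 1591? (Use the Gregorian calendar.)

Monday

Apr 20, 1591 is a Saturday.
2070 mod 7 = 5, so 2070 days before a Saturday is Saturday − 5 = Monday.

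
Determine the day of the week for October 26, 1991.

Saturday

Doomsday rule: the anchor day for the 1900s is Wednesday. For year 91: 91÷12 = 7 r 7, and 7÷4 = 1, so 7+7+1 = 15.
Wednesday + 15 ≡ Thursday — that's 1991's doomsday.
In October the doomsday date is Oct 10.
Oct 26 is 16 days after Oct 10; 16 mod 7 = 2, so Thursday + 2 = Saturday.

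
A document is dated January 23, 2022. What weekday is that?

Doomsday rule: the anchor day for the 2000s is Tuesday. For year 22: 22÷12 = 1 r 10, and 10÷4 = 2, so 1+10+2 = 13.
Tuesday + 13 ≡ Monday — that's 2022's doomsday.
In January the doomsday date is Jan 3 (2022 is not a leap year).
Jan 23 is 20 days after Jan 3; 20 mod 7 = 6, so Monday + 6 = Sunday.

Sunday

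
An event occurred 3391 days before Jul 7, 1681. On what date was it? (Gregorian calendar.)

−365 (one year) → Jul 7, 1680 (3026 left).
−366 (one year; includes Feb 29, 1680) → Jul 7, 1679 (2660 left).
−365 (one year) → Jul 7, 1678 (2295 left).
−365 (one year) → Jul 7, 1677 (1930 left).
−365 (one year) → Jul 7, 1676 (1565 left).
−366 (one year; includes Feb 29, 1676) → Jul 7, 1675 (1199 left).
−365 (one year) → Jul 7, 1674 (834 left).
−365 (one year) → Jul 7, 1673 (469 left).
−365 (one year) → Jul 7, 1672 (104 left).
−7 → Jun 30, 1672 (end of Jun, 30 days; 97 left).
−30 → May 31, 1672 (end of May, 31 days; 67 left).
−31 → Apr 30, 1672 (end of Apr, 30 days; 36 left).
−30 → Mar 31, 1672 (end of Mar, 31 days; 6 left).
−6 → Mar 25, 1672.

March 25, 1672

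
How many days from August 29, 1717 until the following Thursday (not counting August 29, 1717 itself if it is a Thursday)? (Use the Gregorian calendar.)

4

Aug 29, 1717 is a Sunday.
From Sunday to the next Thursday is 4 days.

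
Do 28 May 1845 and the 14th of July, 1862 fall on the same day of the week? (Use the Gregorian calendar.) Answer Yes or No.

No

From May 28, 1845 to Jul 14, 1862 is 6256 days.
6256 mod 7 = 5, so they are different weekdays.
(May 28, 1845 is a Wednesday; Jul 14, 1862 is a Monday.)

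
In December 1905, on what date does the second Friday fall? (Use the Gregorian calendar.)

December 1, 1905 is a Friday.
The first Friday is therefore December 1 (same day).
The second Friday is 1 + 1×7 = December 8.

December 8, 1905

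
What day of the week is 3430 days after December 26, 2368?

First find the weekday of Dec 26, 2368. Doomsday rule: the anchor day for the 2300s is Wednesday. For year 68: 68÷12 = 5 r 8, and 8÷4 = 2, so 5+8+2 = 15.
Wednesday + 15 ≡ Thursday — that's 2368's doomsday.
In December the doomsday date is Dec 12.
Dec 26 is 14 days after Dec 12; 14 mod 7 = 0, so Thursday + 0 = Thursday.
3430 mod 7 = 0, so 3430 days after a Thursday is Thursday + 0 = Thursday.

Thursday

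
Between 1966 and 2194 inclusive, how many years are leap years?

Multiples of 4 in [1966,2194]: 57.
Of those, multiples of 100: 2 (not leap unless ÷400).
Multiples of 400: 1.
Leap years = 57 − 2 + 1 = 56.

56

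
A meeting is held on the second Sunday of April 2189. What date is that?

April 12, 2189

April 1, 2189 is a Wednesday.
The first Sunday is therefore April 5 (4 days later).
The second Sunday is 5 + 1×7 = April 12.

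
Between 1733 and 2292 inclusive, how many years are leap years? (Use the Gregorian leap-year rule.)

Multiples of 4 in [1733,2292]: 140.
Of those, multiples of 100: 5 (not leap unless ÷400).
Multiples of 400: 1.
Leap years = 140 − 5 + 1 = 136.

136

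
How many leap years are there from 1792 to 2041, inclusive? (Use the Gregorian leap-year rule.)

61

Multiples of 4 in [1792,2041]: 63.
Of those, multiples of 100: 3 (not leap unless ÷400).
Multiples of 400: 1.
Leap years = 63 − 3 + 1 = 61.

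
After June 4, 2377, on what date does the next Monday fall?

Jun 4, 2377 is a Saturday.
From Saturday to the next Monday is 2 days.
Jun 4, 2377 + 2 = Jun 6, 2377.

June 6, 2377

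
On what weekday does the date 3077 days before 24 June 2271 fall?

Tuesday

First find the weekday of Jun 24, 2271. Doomsday rule: the anchor day for the 2200s is Friday. For year 71: 71÷12 = 5 r 11, and 11÷4 = 2, so 5+11+2 = 18.
Friday + 18 ≡ Tuesday — that's 2271's doomsday.
In June the doomsday date is Jun 6.
Jun 24 is 18 days after Jun 6; 18 mod 7 = 4, so Tuesday + 4 = Saturday.
3077 mod 7 = 4, so 3077 days before a Saturday is Saturday − 4 = Tuesday.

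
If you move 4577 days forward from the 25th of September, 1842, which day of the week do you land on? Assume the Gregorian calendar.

Saturday

First find the weekday of Sep 25, 1842. Doomsday rule: the anchor day for the 1800s is Friday. For year 42: 42÷12 = 3 r 6, and 6÷4 = 1, so 3+6+1 = 10.
Friday + 10 ≡ Monday — that's 1842's doomsday.
In September the doomsday date is Sep 5.
Sep 25 is 20 days after Sep 5; 20 mod 7 = 6, so Monday + 6 = Sunday.
4577 mod 7 = 6, so 4577 days after a Sunday is Sunday + 6 = Saturday.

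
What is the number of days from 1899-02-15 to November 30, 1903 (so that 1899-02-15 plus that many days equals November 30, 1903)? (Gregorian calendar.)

1748

Feb 15, 1899 → Feb 15, 1900: 365 days.
Feb 15, 1900 → Feb 15, 1901: 365 days.
Feb 15, 1901 → Feb 15, 1902: 365 days.
Feb 15, 1902 → Feb 15, 1903: 365 days.
Feb 15, 1903 → Mar 15, 1903: 28 days (February has 28).
Mar 15, 1903 → Apr 15, 1903: 31 days (March has 31).
Apr 15, 1903 → May 15, 1903: 30 days (April has 30).
May 15, 1903 → Jun 15, 1903: 31 days (May has 31).
Jun 15, 1903 → Jul 15, 1903: 30 days (June has 30).
Jul 15, 1903 → Aug 15, 1903: 31 days (July has 31).
Aug 15, 1903 → Sep 15, 1903: 31 days (August has 31).
Sep 15, 1903 → Oct 15, 1903: 30 days (September has 30).
Oct 15, 1903 → Nov 15, 1903: 31 days (October has 31).
Nov 15, 1903 → Nov 30, 1903: 15 days.
Total: 1748 days.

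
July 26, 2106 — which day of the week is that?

Doomsday rule: the anchor day for the 2100s is Sunday. For year 06: 6÷12 = 0 r 6, and 6÷4 = 1, so 0+6+1 = 7.
Sunday + 7 ≡ Sunday — that's 2106's doomsday.
In July the doomsday date is Jul 11.
Jul 26 is 15 days after Jul 11; 15 mod 7 = 1, so Sunday + 1 = Monday.

Monday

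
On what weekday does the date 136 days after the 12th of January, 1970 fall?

Thursday

Jan 12, 1970 is a Monday.
136 mod 7 = 3, so 136 days after a Monday is Monday + 3 = Thursday.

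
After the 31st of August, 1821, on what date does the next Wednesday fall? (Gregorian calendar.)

September 5, 1821

Aug 31, 1821 is a Friday.
From Friday to the next Wednesday is 5 days.
Aug 31, 1821 + 5 = Sep 5, 1821.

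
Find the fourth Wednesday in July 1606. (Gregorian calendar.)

July 26, 1606

July 1, 1606 is a Saturday.
The first Wednesday is therefore July 5 (4 days later).
The fourth Wednesday is 5 + 3×7 = July 26.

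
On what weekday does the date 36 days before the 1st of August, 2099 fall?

Friday

First find the weekday of Aug 1, 2099. Doomsday rule: the anchor day for the 2000s is Tuesday. For year 99: 99÷12 = 8 r 3, and 3÷4 = 0, so 8+3+0 = 11.
Tuesday + 11 ≡ Saturday — that's 2099's doomsday.
In August the doomsday date is Aug 8.
Aug 1 is 7 days before Aug 8; 7 mod 7 = 0, so Saturday − 0 = Saturday.
36 mod 7 = 1, so 36 days before a Saturday is Saturday − 1 = Friday.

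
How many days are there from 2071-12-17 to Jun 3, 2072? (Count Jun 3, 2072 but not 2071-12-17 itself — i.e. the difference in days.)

169

Dec 17, 2071 → Jan 17, 2072: 31 days (December has 31).
Jan 17, 2072 → Feb 17, 2072: 31 days (January has 31).
Feb 17, 2072 → Mar 17, 2072: 29 days (February has 29).
Mar 17, 2072 → Apr 17, 2072: 31 days (March has 31).
Apr 17, 2072 → May 17, 2072: 30 days (April has 30).
May 17, 2072 → Jun 3, 2072: 17 days.
Total: 169 days.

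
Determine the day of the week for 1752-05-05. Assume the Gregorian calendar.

Doomsday rule: the anchor day for the 1700s is Sunday. For year 52: 52÷12 = 4 r 4, and 4÷4 = 1, so 4+4+1 = 9.
Sunday + 9 ≡ Tuesday — that's 1752's doomsday.
In May the doomsday date is May 9.
May 5 is 4 days before May 9; 4 mod 7 = 4, so Tuesday − 4 = Friday.

Friday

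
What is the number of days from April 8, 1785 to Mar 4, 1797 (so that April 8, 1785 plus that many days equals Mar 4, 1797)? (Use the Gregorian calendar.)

4348

Apr 8, 1785 → Apr 8, 1786: 365 days.
Apr 8, 1786 → Apr 8, 1787: 365 days.
Apr 8, 1787 → Apr 8, 1788: 366 days (Feb 29, 1788 is in that span).
Apr 8, 1788 → Apr 8, 1789: 365 days.
Apr 8, 1789 → Apr 8, 1790: 365 days.
Apr 8, 1790 → Apr 8, 1791: 365 days.
Apr 8, 1791 → Apr 8, 1792: 366 days (Feb 29, 1792 is in that span).
Apr 8, 1792 → Apr 8, 1793: 365 days.
Apr 8, 1793 → Apr 8, 1794: 365 days.
Apr 8, 1794 → Apr 8, 1795: 365 days.
Apr 8, 1795 → Apr 8, 1796: 366 days (Feb 29, 1796 is in that span).
Apr 8, 1796 → May 8, 1796: 30 days (April has 30).
May 8, 1796 → Jun 8, 1796: 31 days (May has 31).
Jun 8, 1796 → Jul 8, 1796: 30 days (June has 30).
Jul 8, 1796 → Aug 8, 1796: 31 days (July has 31).
Aug 8, 1796 → Sep 8, 1796: 31 days (August has 31).
Sep 8, 1796 → Oct 8, 1796: 30 days (September has 30).
Oct 8, 1796 → Nov 8, 1796: 31 days (October has 31).
Nov 8, 1796 → Dec 8, 1796: 30 days (November has 30).
Dec 8, 1796 → Jan 8, 1797: 31 days (December has 31).
Jan 8, 1797 → Feb 8, 1797: 31 days (January has 31).
Feb 8, 1797 → Mar 4, 1797: 24 days.
Total: 4348 days.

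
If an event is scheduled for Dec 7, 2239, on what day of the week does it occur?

Saturday

Doomsday rule: the anchor day for the 2200s is Friday. For year 39: 39÷12 = 3 r 3, and 3÷4 = 0, so 3+3+0 = 6.
Friday + 6 ≡ Thursday — that's 2239's doomsday.
In December the doomsday date is Dec 12.
Dec 7 is 5 days before Dec 12; 5 mod 7 = 5, so Thursday − 5 = Saturday.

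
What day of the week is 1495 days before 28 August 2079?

Aug 28, 2079 is a Monday.
1495 mod 7 = 4, so 1495 days before a Monday is Monday − 4 = Thursday.

Thursday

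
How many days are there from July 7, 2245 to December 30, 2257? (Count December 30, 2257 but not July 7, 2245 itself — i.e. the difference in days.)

4559

Jul 7, 2245 → Jul 7, 2246: 365 days.
Jul 7, 2246 → Jul 7, 2247: 365 days.
Jul 7, 2247 → Jul 7, 2248: 366 days (Feb 29, 2248 is in that span).
Jul 7, 2248 → Jul 7, 2249: 365 days.
Jul 7, 2249 → Jul 7, 2250: 365 days.
Jul 7, 2250 → Jul 7, 2251: 365 days.
Jul 7, 2251 → Jul 7, 2252: 366 days (Feb 29, 2252 is in that span).
Jul 7, 2252 → Jul 7, 2253: 365 days.
Jul 7, 2253 → Jul 7, 2254: 365 days.
Jul 7, 2254 → Jul 7, 2255: 365 days.
Jul 7, 2255 → Jul 7, 2256: 366 days (Feb 29, 2256 is in that span).
Jul 7, 2256 → Jul 7, 2257: 365 days.
Jul 7, 2257 → Aug 7, 2257: 31 days (July has 31).
Aug 7, 2257 → Sep 7, 2257: 31 days (August has 31).
Sep 7, 2257 → Oct 7, 2257: 30 days (September has 30).
Oct 7, 2257 → Nov 7, 2257: 31 days (October has 31).
Nov 7, 2257 → Dec 7, 2257: 30 days (November has 30).
Dec 7, 2257 → Dec 30, 2257: 23 days.
Total: 4559 days.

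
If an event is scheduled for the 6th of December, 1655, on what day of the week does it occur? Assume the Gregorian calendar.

Monday

Doomsday rule: the anchor day for the 1600s is Tuesday. For year 55: 55÷12 = 4 r 7, and 7÷4 = 1, so 4+7+1 = 12.
Tuesday + 12 ≡ Sunday — that's 1655's doomsday.
In December the doomsday date is Dec 12.
Dec 6 is 6 days before Dec 12; 6 mod 7 = 6, so Sunday − 6 = Monday.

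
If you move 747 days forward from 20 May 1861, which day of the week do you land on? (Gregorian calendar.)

May 20, 1861 is a Monday.
747 mod 7 = 5, so 747 days after a Monday is Monday + 5 = Saturday.

Saturday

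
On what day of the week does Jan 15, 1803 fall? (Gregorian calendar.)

Saturday

Doomsday rule: the anchor day for the 1800s is Friday. For year 03: 3÷12 = 0 r 3, and 3÷4 = 0, so 0+3+0 = 3.
Friday + 3 ≡ Monday — that's 1803's doomsday.
In January the doomsday date is Jan 3 (1803 is not a leap year).
Jan 15 is 12 days after Jan 3; 12 mod 7 = 5, so Monday + 5 = Saturday.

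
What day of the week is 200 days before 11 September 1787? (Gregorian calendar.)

Friday

First find the weekday of Sep 11, 1787. Doomsday rule: the anchor day for the 1700s is Sunday. For year 87: 87÷12 = 7 r 3, and 3÷4 = 0, so 7+3+0 = 10.
Sunday + 10 ≡ Wednesday — that's 1787's doomsday.
In September the doomsday date is Sep 5.
Sep 11 is 6 days after Sep 5; 6 mod 7 = 6, so Wednesday + 6 = Tuesday.
200 mod 7 = 4, so 200 days before a Tuesday is Tuesday − 4 = Friday.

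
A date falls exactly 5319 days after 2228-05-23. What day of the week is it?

Thursday

May 23, 2228 is a Friday.
5319 mod 7 = 6, so 5319 days after a Friday is Friday + 6 = Thursday.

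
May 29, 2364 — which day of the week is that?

Doomsday rule: the anchor day for the 2300s is Wednesday. For year 64: 64÷12 = 5 r 4, and 4÷4 = 1, so 5+4+1 = 10.
Wednesday + 10 ≡ Saturday — that's 2364's doomsday.
In May the doomsday date is May 9.
May 29 is 20 days after May 9; 20 mod 7 = 6, so Saturday + 6 = Friday.

Friday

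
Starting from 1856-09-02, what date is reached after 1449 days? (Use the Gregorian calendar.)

August 21, 1860

+365 (one year) → Sep 2, 1857 (1084 left).
+365 (one year) → Sep 2, 1858 (719 left).
+365 (one year) → Sep 2, 1859 (354 left).
Sep has 30 days: +29 → Oct 1, 1859 (325 left).
Oct has 31 days: +31 → Nov 1, 1859 (294 left).
Nov has 30 days: +30 → Dec 1, 1859 (264 left).
Dec has 31 days: +31 → Jan 1, 1860 (233 left).
Jan has 31 days: +31 → Feb 1, 1860 (202 left).
Feb has 29 days: +29 → Mar 1, 1860 (173 left).
Mar has 31 days: +31 → Apr 1, 1860 (142 left).
Apr has 30 days: +30 → May 1, 1860 (112 left).
May has 31 days: +31 → Jun 1, 1860 (81 left).
Jun has 30 days: +30 → Jul 1, 1860 (51 left).
Jul has 31 days: +31 → Aug 1, 1860 (20 left).
+20 → Aug 21, 1860.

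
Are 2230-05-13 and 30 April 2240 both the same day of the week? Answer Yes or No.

From May 13, 2230 to Apr 30, 2240 is 3640 days.
3640 mod 7 = 0, so they are the same weekday.
(May 13, 2230 is a Thursday; Apr 30, 2240 is a Thursday.)

Yes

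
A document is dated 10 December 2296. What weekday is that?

Doomsday rule: the anchor day for the 2200s is Friday. For year 96: 96÷12 = 8 r 0, and 0÷4 = 0, so 8+0+0 = 8.
Friday + 8 ≡ Saturday — that's 2296's doomsday.
In December the doomsday date is Dec 12.
Dec 10 is 2 days before Dec 12; 2 mod 7 = 2, so Saturday − 2 = Thursday.

Thursday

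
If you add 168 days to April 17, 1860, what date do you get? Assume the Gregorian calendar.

Apr has 30 days: +14 → May 1, 1860 (154 left).
May has 31 days: +31 → Jun 1, 1860 (123 left).
Jun has 30 days: +30 → Jul 1, 1860 (93 left).
Jul has 31 days: +31 → Aug 1, 1860 (62 left).
Aug has 31 days: +31 → Sep 1, 1860 (31 left).
Sep has 30 days: +30 → Oct 1, 1860 (1 left).
+1 → Oct 2, 1860.

October 2, 1860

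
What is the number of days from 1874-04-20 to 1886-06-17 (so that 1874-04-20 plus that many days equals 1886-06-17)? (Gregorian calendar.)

4441

Apr 20, 1874 → Apr 20, 1875: 365 days.
Apr 20, 1875 → Apr 20, 1876: 366 days (Feb 29, 1876 is in that span).
Apr 20, 1876 → Apr 20, 1877: 365 days.
Apr 20, 1877 → Apr 20, 1878: 365 days.
Apr 20, 1878 → Apr 20, 1879: 365 days.
Apr 20, 1879 → Apr 20, 1880: 366 days (Feb 29, 1880 is in that span).
Apr 20, 1880 → Apr 20, 1881: 365 days.
Apr 20, 1881 → Apr 20, 1882: 365 days.
Apr 20, 1882 → Apr 20, 1883: 365 days.
Apr 20, 1883 → Apr 20, 1884: 366 days (Feb 29, 1884 is in that span).
Apr 20, 1884 → Apr 20, 1885: 365 days.
Apr 20, 1885 → Apr 20, 1886: 365 days.
Apr 20, 1886 → May 20, 1886: 30 days (April has 30).
May 20, 1886 → Jun 17, 1886: 28 days.
Total: 4441 days.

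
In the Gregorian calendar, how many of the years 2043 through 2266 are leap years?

54

Multiples of 4 in [2043,2266]: 56.
Of those, multiples of 100: 2 (not leap unless ÷400).
Multiples of 400: 0.
Leap years = 56 − 2 + 0 = 54.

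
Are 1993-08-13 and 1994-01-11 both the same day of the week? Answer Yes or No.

From Aug 13, 1993 to Jan 11, 1994 is 151 days.
151 mod 7 = 4, so they are different weekdays.
(Aug 13, 1993 is a Friday; Jan 11, 1994 is a Tuesday.)

No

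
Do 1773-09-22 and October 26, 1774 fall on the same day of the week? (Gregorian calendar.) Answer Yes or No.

Yes

From Sep 22, 1773 to Oct 26, 1774 is 399 days.
399 mod 7 = 0, so they are the same weekday.
(Sep 22, 1773 is a Wednesday; Oct 26, 1774 is a Wednesday.)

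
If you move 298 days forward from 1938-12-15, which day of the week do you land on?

Dec 15, 1938 is a Thursday.
298 mod 7 = 4, so 298 days after a Thursday is Thursday + 4 = Monday.

Monday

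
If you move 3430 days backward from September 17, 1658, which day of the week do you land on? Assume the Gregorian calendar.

Sep 17, 1658 is a Tuesday.
3430 mod 7 = 0, so 3430 days before a Tuesday is Tuesday − 0 = Tuesday.

Tuesday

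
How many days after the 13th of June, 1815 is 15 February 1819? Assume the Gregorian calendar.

Jun 13, 1815 → Jun 13, 1816: 366 days (Feb 29, 1816 is in that span).
Jun 13, 1816 → Jun 13, 1817: 365 days.
Jun 13, 1817 → Jun 13, 1818: 365 days.
Jun 13, 1818 → Jul 13, 1818: 30 days (June has 30).
Jul 13, 1818 → Aug 13, 1818: 31 days (July has 31).
Aug 13, 1818 → Sep 13, 1818: 31 days (August has 31).
Sep 13, 1818 → Oct 13, 1818: 30 days (September has 30).
Oct 13, 1818 → Nov 13, 1818: 31 days (October has 31).
Nov 13, 1818 → Dec 13, 1818: 30 days (November has 30).
Dec 13, 1818 → Jan 13, 1819: 31 days (December has 31).
Jan 13, 1819 → Feb 13, 1819: 31 days (January has 31).
Feb 13, 1819 → Feb 15, 1819: 2 days.
Total: 1343 days.

1343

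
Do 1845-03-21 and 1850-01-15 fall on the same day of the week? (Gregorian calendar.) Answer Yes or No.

No

From Mar 21, 1845 to Jan 15, 1850 is 1761 days.
1761 mod 7 = 4, so they are different weekdays.
(Mar 21, 1845 is a Friday; Jan 15, 1850 is a Tuesday.)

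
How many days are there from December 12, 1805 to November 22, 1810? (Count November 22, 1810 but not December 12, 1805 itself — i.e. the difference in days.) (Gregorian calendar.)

Dec 12, 1805 → Dec 12, 1806: 365 days.
Dec 12, 1806 → Dec 12, 1807: 365 days.
Dec 12, 1807 → Dec 12, 1808: 366 days (Feb 29, 1808 is in that span).
Dec 12, 1808 → Dec 12, 1809: 365 days.
Dec 12, 1809 → Jan 12, 1810: 31 days (December has 31).
Jan 12, 1810 → Feb 12, 1810: 31 days (January has 31).
Feb 12, 1810 → Mar 12, 1810: 28 days (February has 28).
Mar 12, 1810 → Apr 12, 1810: 31 days (March has 31).
Apr 12, 1810 → May 12, 1810: 30 days (April has 30).
May 12, 1810 → Jun 12, 1810: 31 days (May has 31).
Jun 12, 1810 → Jul 12, 1810: 30 days (June has 30).
Jul 12, 1810 → Aug 12, 1810: 31 days (July has 31).
Aug 12, 1810 → Sep 12, 1810: 31 days (August has 31).
Sep 12, 1810 → Oct 12, 1810: 30 days (September has 30).
Oct 12, 1810 → Nov 12, 1810: 31 days (October has 31).
Nov 12, 1810 → Nov 22, 1810: 10 days.
Total: 1806 days.

1806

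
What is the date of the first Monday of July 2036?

July 7, 2036

July 1, 2036 is a Tuesday.
The first Monday is therefore July 7 (6 days later).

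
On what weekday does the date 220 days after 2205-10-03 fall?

First find the weekday of Oct 3, 2205. Doomsday rule: the anchor day for the 2200s is Friday. For year 05: 5÷12 = 0 r 5, and 5÷4 = 1, so 0+5+1 = 6.
Friday + 6 ≡ Thursday — that's 2205's doomsday.
In October the doomsday date is Oct 10.
Oct 3 is 7 days before Oct 10; 7 mod 7 = 0, so Thursday − 0 = Thursday.
220 mod 7 = 3, so 220 days after a Thursday is Thursday + 3 = Sunday.

Sunday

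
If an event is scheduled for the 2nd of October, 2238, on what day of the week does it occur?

Tuesday

Doomsday rule: the anchor day for the 2200s is Friday. For year 38: 38÷12 = 3 r 2, and 2÷4 = 0, so 3+2+0 = 5.
Friday + 5 ≡ Wednesday — that's 2238's doomsday.
In October the doomsday date is Oct 10.
Oct 2 is 8 days before Oct 10; 8 mod 7 = 1, so Wednesday − 1 = Tuesday.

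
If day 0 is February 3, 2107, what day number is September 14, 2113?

2415

Feb 3, 2107 → Feb 3, 2108: 365 days.
Feb 3, 2108 → Feb 3, 2109: 366 days (Feb 29, 2108 is in that span).
Feb 3, 2109 → Feb 3, 2110: 365 days.
Feb 3, 2110 → Feb 3, 2111: 365 days.
Feb 3, 2111 → Feb 3, 2112: 365 days.
Feb 3, 2112 → Feb 3, 2113: 366 days (Feb 29, 2112 is in that span).
Feb 3, 2113 → Mar 3, 2113: 28 days (February has 28).
Mar 3, 2113 → Apr 3, 2113: 31 days (March has 31).
Apr 3, 2113 → May 3, 2113: 30 days (April has 30).
May 3, 2113 → Jun 3, 2113: 31 days (May has 31).
Jun 3, 2113 → Jul 3, 2113: 30 days (June has 30).
Jul 3, 2113 → Aug 3, 2113: 31 days (July has 31).
Aug 3, 2113 → Sep 3, 2113: 31 days (August has 31).
Sep 3, 2113 → Sep 14, 2113: 11 days.
Total: 2415 days.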